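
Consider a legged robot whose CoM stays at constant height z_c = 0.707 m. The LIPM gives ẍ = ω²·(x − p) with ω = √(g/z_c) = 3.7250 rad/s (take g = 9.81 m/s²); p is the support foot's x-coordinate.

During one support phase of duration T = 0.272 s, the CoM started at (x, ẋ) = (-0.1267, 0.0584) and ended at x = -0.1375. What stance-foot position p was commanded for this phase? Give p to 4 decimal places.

p = -0.0738

ωT = 3.7250·0.272 = 1.013200; cosh(ωT) = 1.558728, sinh(ωT) = 1.195673
x(T) = p + (x₀−p)·cosh(ωT) + (ẋ₀/ω)·sinh(ωT) ⇒ p·(1 − cosh) = x(T) − x₀·cosh − (ẋ₀/ω)·sinh
numerator   = -0.1375 − (-0.1267)·1.558728 − (0.0584/3.7250)·1.195673 = 0.041245
denominator = 1 − 1.558728 = -0.558728
p = 0.041245 / -0.558728 = -0.0738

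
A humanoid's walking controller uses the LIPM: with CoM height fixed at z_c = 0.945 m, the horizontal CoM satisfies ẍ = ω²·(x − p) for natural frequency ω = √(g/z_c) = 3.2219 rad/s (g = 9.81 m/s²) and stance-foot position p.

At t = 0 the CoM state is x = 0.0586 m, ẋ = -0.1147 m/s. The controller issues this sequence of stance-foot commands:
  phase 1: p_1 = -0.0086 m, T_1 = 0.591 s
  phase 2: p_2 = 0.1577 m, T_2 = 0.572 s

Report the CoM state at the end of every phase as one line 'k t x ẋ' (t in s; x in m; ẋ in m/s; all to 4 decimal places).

1 0.5910 0.1051 0.3171
2 1.1630 0.2905 0.5050

phase 1: p=-0.0086, T=0.591, ωT=1.904143, cosh=3.431301, sinh=3.282350; start (x,ẋ)=(0.058600, -0.114700) → end (x,ẋ)=(0.105131, 0.317097)
phase 2: p=0.1577, T=0.572, ωT=1.842927, cosh=3.236674, sinh=3.078320; start (x,ẋ)=(0.105131, 0.317097) → end (x,ẋ)=(0.290518, 0.504962)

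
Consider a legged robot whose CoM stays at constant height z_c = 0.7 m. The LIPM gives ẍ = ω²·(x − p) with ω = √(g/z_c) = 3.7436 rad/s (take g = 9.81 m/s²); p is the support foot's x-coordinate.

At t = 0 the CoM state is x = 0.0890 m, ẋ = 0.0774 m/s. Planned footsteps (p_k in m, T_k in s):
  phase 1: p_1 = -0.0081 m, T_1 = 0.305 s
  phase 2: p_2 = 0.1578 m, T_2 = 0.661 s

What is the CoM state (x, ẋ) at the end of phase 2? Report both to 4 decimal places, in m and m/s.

x = 1.3574, ẋ = 4.5353

phase 1: p=-0.0081, T=0.305, ωT=1.141798, cosh=1.725820, sinh=1.406575; start (x,ẋ)=(0.089000, 0.077400) → end (x,ẋ)=(0.188558, 0.644874)
phase 2: p=0.1578, T=0.661, ωT=2.474520, cosh=5.980102, sinh=5.895899; start (x,ẋ)=(0.188558, 0.644874) → end (x,ẋ)=(1.357368, 4.535307)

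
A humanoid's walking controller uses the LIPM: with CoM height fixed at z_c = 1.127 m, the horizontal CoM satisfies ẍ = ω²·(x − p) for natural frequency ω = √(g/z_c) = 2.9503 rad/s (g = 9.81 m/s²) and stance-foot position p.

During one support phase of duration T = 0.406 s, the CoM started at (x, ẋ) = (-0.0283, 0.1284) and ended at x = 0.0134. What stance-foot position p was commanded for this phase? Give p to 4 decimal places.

ωT = 2.9503·0.406 = 1.197822; cosh(ωT) = 1.807372, sinh(ωT) = 1.505521
x(T) = p + (x₀−p)·cosh(ωT) + (ẋ₀/ω)·sinh(ωT) ⇒ p·(1 − cosh) = x(T) − x₀·cosh − (ẋ₀/ω)·sinh
numerator   = 0.0134 − (-0.0283)·1.807372 − (0.1284/2.9503)·1.505521 = -0.000973
denominator = 1 − 1.807372 = -0.807372
p = -0.000973 / -0.807372 = 0.0012

p = 0.0012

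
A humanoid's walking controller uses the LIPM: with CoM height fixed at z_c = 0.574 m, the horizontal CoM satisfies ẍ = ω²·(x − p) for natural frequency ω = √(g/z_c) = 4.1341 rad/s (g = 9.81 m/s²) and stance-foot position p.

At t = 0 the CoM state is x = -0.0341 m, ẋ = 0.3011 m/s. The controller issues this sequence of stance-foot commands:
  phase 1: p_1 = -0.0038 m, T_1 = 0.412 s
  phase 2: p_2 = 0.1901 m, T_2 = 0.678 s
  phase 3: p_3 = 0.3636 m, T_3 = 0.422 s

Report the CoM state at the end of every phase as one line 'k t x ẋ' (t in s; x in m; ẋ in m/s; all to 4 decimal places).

1 0.4120 0.1036 0.5216
2 1.0900 0.5109 1.3795
3 1.5120 1.7238 5.7577

phase 1: p=-0.0038, T=0.412, ωT=1.703249, cosh=2.836927, sinh=2.654836; start (x,ẋ)=(-0.034100, 0.301100) → end (x,ẋ)=(0.103601, 0.521645)
phase 2: p=0.1901, T=0.678, ωT=2.802920, cosh=8.276682, sinh=8.216050; start (x,ẋ)=(0.103601, 0.521645) → end (x,ẋ)=(0.510889, 1.379486)
phase 3: p=0.3636, T=0.422, ωT=1.744590, cosh=2.949136, sinh=2.774419; start (x,ẋ)=(0.510889, 1.379486) → end (x,ẋ)=(1.723758, 5.757661)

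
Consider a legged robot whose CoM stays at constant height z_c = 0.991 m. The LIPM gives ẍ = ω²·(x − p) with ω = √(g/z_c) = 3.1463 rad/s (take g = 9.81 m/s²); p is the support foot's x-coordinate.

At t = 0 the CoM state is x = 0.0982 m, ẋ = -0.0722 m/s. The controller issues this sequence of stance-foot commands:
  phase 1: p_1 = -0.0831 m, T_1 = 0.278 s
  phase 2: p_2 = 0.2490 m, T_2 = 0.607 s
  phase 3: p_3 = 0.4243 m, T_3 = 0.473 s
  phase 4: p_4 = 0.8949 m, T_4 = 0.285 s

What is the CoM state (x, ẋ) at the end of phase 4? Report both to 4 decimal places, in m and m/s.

phase 1: p=-0.0831, T=0.278, ωT=0.874671, cosh=1.407543, sinh=0.990544; start (x,ẋ)=(0.098200, -0.072200) → end (x,ẋ)=(0.149357, 0.463406)
phase 2: p=0.2490, T=0.607, ωT=1.909804, cosh=3.449938, sinh=3.301828; start (x,ẋ)=(0.149357, 0.463406) → end (x,ẋ)=(0.391551, 0.563575)
phase 3: p=0.4243, T=0.473, ωT=1.488200, cosh=2.327447, sinh=2.101668; start (x,ẋ)=(0.391551, 0.563575) → end (x,ẋ)=(0.724535, 1.095136)
phase 4: p=0.8949, T=0.285, ωT=0.896695, cosh=1.429702, sinh=1.021787; start (x,ẋ)=(0.724535, 1.095136) → end (x,ẋ)=(1.006982, 1.018019)

x = 1.0070, ẋ = 1.0180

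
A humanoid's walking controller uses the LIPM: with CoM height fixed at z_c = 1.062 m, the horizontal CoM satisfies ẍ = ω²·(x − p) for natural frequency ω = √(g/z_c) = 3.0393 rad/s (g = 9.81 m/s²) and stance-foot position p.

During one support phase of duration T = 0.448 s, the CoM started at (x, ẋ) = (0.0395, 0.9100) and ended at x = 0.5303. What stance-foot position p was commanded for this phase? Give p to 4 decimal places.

p = 0.0905

ωT = 3.0393·0.448 = 1.361606; cosh(ωT) = 2.079353, sinh(ωT) = 1.823104
x(T) = p + (x₀−p)·cosh(ωT) + (ẋ₀/ω)·sinh(ωT) ⇒ p·(1 − cosh) = x(T) − x₀·cosh − (ẋ₀/ω)·sinh
numerator   = 0.5303 − (0.0395)·2.079353 − (0.9100/3.0393)·1.823104 = -0.097692
denominator = 1 − 2.079353 = -1.079353
p = -0.097692 / -1.079353 = 0.0905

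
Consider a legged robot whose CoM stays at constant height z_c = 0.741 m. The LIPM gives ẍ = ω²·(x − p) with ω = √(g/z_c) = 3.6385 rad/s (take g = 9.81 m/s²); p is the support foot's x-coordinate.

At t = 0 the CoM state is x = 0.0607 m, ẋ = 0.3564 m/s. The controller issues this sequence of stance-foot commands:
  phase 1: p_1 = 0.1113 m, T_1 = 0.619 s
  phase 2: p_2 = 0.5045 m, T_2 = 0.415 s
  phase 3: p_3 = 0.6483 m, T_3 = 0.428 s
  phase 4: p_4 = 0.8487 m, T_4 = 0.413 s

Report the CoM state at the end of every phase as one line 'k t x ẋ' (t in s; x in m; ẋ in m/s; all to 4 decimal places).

1 0.6190 0.3286 0.8476
2 1.0340 0.5885 0.6343
3 1.4620 0.8954 1.0787
4 1.8750 1.5920 2.9068

phase 1: p=0.1113, T=0.619, ωT=2.252232, cosh=4.807048, sinh=4.701884; start (x,ẋ)=(0.060700, 0.356400) → end (x,ẋ)=(0.328624, 0.847577)
phase 2: p=0.5045, T=0.415, ωT=1.509977, cosh=2.373772, sinh=2.152857; start (x,ẋ)=(0.328624, 0.847577) → end (x,ẋ)=(0.588513, 0.634291)
phase 3: p=0.6483, T=0.428, ωT=1.557278, cosh=2.478297, sinh=2.267588; start (x,ẋ)=(0.588513, 0.634291) → end (x,ẋ)=(0.895432, 1.078679)
phase 4: p=0.8487, T=0.413, ωT=1.502700, cosh=2.358168, sinh=2.135640; start (x,ẋ)=(0.895432, 1.078679) → end (x,ẋ)=(1.592040, 2.906842)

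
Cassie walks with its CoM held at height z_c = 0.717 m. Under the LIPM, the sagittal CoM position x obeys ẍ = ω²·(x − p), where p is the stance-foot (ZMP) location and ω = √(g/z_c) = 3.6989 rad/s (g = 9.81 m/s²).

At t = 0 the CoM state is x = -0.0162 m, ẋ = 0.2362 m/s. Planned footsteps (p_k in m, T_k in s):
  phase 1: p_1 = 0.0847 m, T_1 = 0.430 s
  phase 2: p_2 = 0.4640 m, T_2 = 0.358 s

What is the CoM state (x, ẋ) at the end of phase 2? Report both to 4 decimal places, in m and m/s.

x = -0.6455, ẋ = -3.6975

phase 1: p=0.0847, T=0.430, ωT=1.590527, cosh=2.555076, sinh=2.351258; start (x,ẋ)=(-0.016200, 0.236200) → end (x,ẋ)=(-0.022963, -0.274025)
phase 2: p=0.4640, T=0.358, ωT=1.324206, cosh=2.012607, sinh=1.746593; start (x,ẋ)=(-0.022963, -0.274025) → end (x,ẋ)=(-0.645458, -3.697518)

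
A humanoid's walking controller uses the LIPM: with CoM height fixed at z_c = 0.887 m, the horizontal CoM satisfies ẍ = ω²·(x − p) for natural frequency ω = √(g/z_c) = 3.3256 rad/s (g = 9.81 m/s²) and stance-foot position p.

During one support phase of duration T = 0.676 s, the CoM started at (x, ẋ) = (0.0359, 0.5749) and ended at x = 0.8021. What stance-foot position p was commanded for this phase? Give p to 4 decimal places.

ωT = 3.3256·0.676 = 2.248106; cosh(ωT) = 4.787689, sinh(ωT) = 4.682090
x(T) = p + (x₀−p)·cosh(ωT) + (ẋ₀/ω)·sinh(ωT) ⇒ p·(1 − cosh) = x(T) − x₀·cosh − (ẋ₀/ω)·sinh
numerator   = 0.8021 − (0.0359)·4.787689 − (0.5749/3.3256)·4.682090 = -0.179176
denominator = 1 − 4.787689 = -3.787689
p = -0.179176 / -3.787689 = 0.0473

p = 0.0473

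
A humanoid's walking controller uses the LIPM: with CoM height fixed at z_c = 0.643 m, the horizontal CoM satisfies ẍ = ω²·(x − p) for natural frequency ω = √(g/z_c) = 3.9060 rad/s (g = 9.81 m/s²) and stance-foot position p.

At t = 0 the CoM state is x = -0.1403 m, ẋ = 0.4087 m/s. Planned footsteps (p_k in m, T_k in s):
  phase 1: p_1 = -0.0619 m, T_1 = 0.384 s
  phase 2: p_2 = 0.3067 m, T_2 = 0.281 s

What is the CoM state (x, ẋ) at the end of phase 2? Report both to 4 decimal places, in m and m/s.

x = -0.1378, ẋ = -1.2025

phase 1: p=-0.0619, T=0.384, ωT=1.499904, cosh=2.352205, sinh=2.129054; start (x,ẋ)=(-0.140300, 0.408700) → end (x,ẋ)=(-0.023542, 0.309365)
phase 2: p=0.3067, T=0.281, ωT=1.097586, cosh=1.665299, sinh=1.331624; start (x,ẋ)=(-0.023542, 0.309365) → end (x,ẋ)=(-0.137783, -1.202508)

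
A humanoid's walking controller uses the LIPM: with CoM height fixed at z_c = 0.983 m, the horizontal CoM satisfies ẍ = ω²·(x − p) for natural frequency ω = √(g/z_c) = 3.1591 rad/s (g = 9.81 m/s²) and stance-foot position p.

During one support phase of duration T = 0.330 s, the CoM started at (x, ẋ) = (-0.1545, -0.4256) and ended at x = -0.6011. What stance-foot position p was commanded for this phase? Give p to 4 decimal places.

ωT = 3.1591·0.330 = 1.042503; cosh(ωT) = 1.594439, sinh(ωT) = 1.241868
x(T) = p + (x₀−p)·cosh(ωT) + (ẋ₀/ω)·sinh(ωT) ⇒ p·(1 − cosh) = x(T) − x₀·cosh − (ẋ₀/ω)·sinh
numerator   = -0.6011 − (-0.1545)·1.594439 − (-0.4256/3.1591)·1.241868 = -0.187452
denominator = 1 − 1.594439 = -0.594439
p = -0.187452 / -0.594439 = 0.3153

p = 0.3153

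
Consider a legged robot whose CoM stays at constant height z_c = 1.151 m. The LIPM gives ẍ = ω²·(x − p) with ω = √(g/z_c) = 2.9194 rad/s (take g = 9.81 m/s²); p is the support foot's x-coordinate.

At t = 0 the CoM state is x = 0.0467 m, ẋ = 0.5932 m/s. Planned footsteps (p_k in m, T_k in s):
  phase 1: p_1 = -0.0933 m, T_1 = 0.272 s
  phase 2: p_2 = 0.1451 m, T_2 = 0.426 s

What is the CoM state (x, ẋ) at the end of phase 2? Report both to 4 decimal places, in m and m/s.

x = 1.0099, ẋ = 2.7494

phase 1: p=-0.0933, T=0.272, ωT=0.794077, cosh=1.332198, sinh=0.880200; start (x,ẋ)=(0.046700, 0.593200) → end (x,ẋ)=(0.272058, 1.150011)
phase 2: p=0.1451, T=0.426, ωT=1.243664, cosh=1.878313, sinh=1.589987; start (x,ẋ)=(0.272058, 1.150011) → end (x,ẋ)=(1.009894, 2.749394)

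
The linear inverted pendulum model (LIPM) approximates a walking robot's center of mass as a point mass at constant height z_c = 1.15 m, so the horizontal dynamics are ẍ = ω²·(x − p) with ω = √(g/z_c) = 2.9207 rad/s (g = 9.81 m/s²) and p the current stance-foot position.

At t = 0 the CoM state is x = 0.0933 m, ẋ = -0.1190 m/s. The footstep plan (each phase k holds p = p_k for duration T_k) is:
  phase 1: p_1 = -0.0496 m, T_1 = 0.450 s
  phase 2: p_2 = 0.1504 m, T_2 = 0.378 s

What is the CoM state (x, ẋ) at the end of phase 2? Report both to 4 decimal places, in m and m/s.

x = 0.3973, ẋ = 0.8669

phase 1: p=-0.0496, T=0.450, ωT=1.314315, cosh=1.995429, sinh=1.726771; start (x,ẋ)=(0.093300, -0.119000) → end (x,ẋ)=(0.165192, 0.483243)
phase 2: p=0.1504, T=0.378, ωT=1.104025, cosh=1.673908, sinh=1.342373; start (x,ẋ)=(0.165192, 0.483243) → end (x,ẋ)=(0.397262, 0.866898)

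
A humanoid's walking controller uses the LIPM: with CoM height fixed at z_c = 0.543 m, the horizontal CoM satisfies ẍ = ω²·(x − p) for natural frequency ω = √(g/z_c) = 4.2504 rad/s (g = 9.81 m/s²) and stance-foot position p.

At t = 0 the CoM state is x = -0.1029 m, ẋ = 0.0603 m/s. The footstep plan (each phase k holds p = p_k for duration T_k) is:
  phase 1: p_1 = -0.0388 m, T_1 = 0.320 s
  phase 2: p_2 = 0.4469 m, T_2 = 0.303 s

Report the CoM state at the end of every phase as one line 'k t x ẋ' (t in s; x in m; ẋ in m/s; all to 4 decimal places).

1 0.3200 -0.1461 -0.3706
2 0.6230 -0.8557 -4.9437

phase 1: p=-0.0388, T=0.320, ωT=1.360128, cosh=2.076660, sinh=1.820032; start (x,ẋ)=(-0.102900, 0.060300) → end (x,ẋ)=(-0.146093, -0.370646)
phase 2: p=0.4469, T=0.303, ωT=1.287871, cosh=1.950459, sinh=1.674602; start (x,ẋ)=(-0.146093, -0.370646) → end (x,ẋ)=(-0.855739, -4.943696)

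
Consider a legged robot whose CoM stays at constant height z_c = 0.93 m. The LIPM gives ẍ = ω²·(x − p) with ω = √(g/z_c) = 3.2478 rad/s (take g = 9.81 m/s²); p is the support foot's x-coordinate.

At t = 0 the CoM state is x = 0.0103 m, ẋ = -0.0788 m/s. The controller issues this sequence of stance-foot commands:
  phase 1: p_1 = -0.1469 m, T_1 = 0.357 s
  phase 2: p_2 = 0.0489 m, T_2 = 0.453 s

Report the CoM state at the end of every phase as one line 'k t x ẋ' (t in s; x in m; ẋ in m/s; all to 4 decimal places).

phase 1: p=-0.1469, T=0.357, ωT=1.159465, cosh=1.750940, sinh=1.437286; start (x,ẋ)=(0.010300, -0.078800) → end (x,ẋ)=(0.093476, 0.595838)
phase 2: p=0.0489, T=0.453, ωT=1.471253, cosh=2.292164, sinh=2.062526; start (x,ẋ)=(0.093476, 0.595838) → end (x,ẋ)=(0.529463, 1.664355)

1 0.3570 0.0935 0.5958
2 0.8100 0.5295 1.6644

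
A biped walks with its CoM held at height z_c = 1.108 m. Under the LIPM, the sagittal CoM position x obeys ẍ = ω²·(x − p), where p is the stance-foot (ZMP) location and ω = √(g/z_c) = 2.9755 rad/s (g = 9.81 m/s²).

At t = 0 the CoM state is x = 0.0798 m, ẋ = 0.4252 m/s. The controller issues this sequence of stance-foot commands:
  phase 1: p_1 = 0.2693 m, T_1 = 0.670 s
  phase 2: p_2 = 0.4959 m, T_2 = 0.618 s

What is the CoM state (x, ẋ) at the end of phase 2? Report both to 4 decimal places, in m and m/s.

phase 1: p=0.2693, T=0.670, ωT=1.993585, cosh=3.739007, sinh=3.602800; start (x,ẋ)=(0.079800, 0.425200) → end (x,ẋ)=(0.075600, -0.441639)
phase 2: p=0.4959, T=0.618, ωT=1.838859, cosh=3.224178, sinh=3.065180; start (x,ẋ)=(0.075600, -0.441639) → end (x,ẋ)=(-1.314173, -5.257249)

x = -1.3142, ẋ = -5.2572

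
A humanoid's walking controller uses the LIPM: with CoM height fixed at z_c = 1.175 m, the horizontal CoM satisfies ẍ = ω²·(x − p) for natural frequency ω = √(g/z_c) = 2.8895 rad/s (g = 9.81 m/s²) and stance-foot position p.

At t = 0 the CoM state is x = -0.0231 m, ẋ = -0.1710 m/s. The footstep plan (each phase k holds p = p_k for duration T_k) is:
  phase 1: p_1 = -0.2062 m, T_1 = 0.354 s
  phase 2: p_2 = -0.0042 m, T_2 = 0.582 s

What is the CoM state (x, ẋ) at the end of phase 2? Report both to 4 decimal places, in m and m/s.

x = 0.3684, ẋ = 1.1385

phase 1: p=-0.2062, T=0.354, ωT=1.022883, cosh=1.570379, sinh=1.210822; start (x,ẋ)=(-0.023100, -0.171000) → end (x,ẋ)=(0.009680, 0.372072)
phase 2: p=-0.0042, T=0.582, ωT=1.681689, cosh=2.780343, sinh=2.594283; start (x,ẋ)=(0.009680, 0.372072) → end (x,ẋ)=(0.368449, 1.138536)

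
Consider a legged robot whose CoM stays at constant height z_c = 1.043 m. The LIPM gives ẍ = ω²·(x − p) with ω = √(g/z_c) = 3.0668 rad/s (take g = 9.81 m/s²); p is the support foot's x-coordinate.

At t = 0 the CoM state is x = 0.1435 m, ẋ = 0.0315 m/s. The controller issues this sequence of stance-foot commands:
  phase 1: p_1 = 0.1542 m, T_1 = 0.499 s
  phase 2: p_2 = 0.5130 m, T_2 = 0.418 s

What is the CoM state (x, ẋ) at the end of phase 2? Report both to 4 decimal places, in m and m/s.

x = -0.1875, ẋ = -1.8390

phase 1: p=0.1542, T=0.499, ωT=1.530333, cosh=2.418090, sinh=2.201626; start (x,ẋ)=(0.143500, 0.031500) → end (x,ẋ)=(0.150940, 0.003924)
phase 2: p=0.5130, T=0.418, ωT=1.281922, cosh=1.940532, sinh=1.663029; start (x,ẋ)=(0.150940, 0.003924) → end (x,ẋ)=(-0.187461, -1.838955)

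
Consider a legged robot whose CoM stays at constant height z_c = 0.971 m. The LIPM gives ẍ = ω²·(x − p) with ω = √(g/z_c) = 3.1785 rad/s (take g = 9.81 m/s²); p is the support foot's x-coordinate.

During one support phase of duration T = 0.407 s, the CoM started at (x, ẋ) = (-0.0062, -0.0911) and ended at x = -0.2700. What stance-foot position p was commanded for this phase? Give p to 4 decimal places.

p = 0.2182

ωT = 3.1785·0.407 = 1.293649; cosh(ωT) = 1.960168, sinh(ωT) = 1.685900
x(T) = p + (x₀−p)·cosh(ωT) + (ẋ₀/ω)·sinh(ωT) ⇒ p·(1 − cosh) = x(T) − x₀·cosh − (ẋ₀/ω)·sinh
numerator   = -0.2700 − (-0.0062)·1.960168 − (-0.0911/3.1785)·1.685900 = -0.209527
denominator = 1 − 1.960168 = -0.960168
p = -0.209527 / -0.960168 = 0.2182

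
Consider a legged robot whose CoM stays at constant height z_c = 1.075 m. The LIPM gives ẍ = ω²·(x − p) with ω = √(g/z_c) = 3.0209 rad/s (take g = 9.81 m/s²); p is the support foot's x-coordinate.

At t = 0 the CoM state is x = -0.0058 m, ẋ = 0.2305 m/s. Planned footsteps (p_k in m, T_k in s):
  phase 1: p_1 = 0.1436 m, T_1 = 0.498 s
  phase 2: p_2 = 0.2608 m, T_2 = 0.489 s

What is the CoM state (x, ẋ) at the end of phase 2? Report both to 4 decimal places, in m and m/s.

phase 1: p=0.1436, T=0.498, ωT=1.504408, cosh=2.361819, sinh=2.139670; start (x,ẋ)=(-0.005800, 0.230500) → end (x,ẋ)=(-0.045995, -0.421282)
phase 2: p=0.2608, T=0.489, ωT=1.477220, cosh=2.304511, sinh=2.076240; start (x,ẋ)=(-0.045995, -0.421282) → end (x,ẋ)=(-0.735756, -2.895102)

x = -0.7358, ẋ = -2.8951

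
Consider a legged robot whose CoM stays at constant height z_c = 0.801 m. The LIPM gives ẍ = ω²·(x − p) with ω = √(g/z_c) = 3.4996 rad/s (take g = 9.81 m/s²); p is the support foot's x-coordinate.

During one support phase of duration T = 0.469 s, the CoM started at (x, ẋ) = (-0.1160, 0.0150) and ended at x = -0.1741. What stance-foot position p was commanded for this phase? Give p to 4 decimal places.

p = -0.0750

ωT = 3.4996·0.469 = 1.641312; cosh(ωT) = 2.677833, sinh(ωT) = 2.484107
x(T) = p + (x₀−p)·cosh(ωT) + (ẋ₀/ω)·sinh(ωT) ⇒ p·(1 − cosh) = x(T) − x₀·cosh − (ẋ₀/ω)·sinh
numerator   = -0.1741 − (-0.1160)·2.677833 − (0.0150/3.4996)·2.484107 = 0.125881
denominator = 1 − 2.677833 = -1.677833
p = 0.125881 / -1.677833 = -0.0750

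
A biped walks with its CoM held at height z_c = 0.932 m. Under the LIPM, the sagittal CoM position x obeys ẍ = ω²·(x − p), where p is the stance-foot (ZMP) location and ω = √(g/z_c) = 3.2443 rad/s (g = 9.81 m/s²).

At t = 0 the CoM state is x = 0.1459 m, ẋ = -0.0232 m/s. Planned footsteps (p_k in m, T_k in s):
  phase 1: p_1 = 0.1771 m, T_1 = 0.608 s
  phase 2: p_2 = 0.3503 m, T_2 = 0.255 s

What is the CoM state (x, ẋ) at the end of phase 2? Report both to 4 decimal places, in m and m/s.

phase 1: p=0.1771, T=0.608, ωT=1.972534, cosh=3.663988, sinh=3.524885; start (x,ẋ)=(0.145900, -0.023200) → end (x,ẋ)=(0.037577, -0.441801)
phase 2: p=0.3503, T=0.255, ωT=0.827296, cosh=1.362178, sinh=0.924949; start (x,ẋ)=(0.037577, -0.441801) → end (x,ẋ)=(-0.201642, -1.540234)

x = -0.2016, ẋ = -1.5402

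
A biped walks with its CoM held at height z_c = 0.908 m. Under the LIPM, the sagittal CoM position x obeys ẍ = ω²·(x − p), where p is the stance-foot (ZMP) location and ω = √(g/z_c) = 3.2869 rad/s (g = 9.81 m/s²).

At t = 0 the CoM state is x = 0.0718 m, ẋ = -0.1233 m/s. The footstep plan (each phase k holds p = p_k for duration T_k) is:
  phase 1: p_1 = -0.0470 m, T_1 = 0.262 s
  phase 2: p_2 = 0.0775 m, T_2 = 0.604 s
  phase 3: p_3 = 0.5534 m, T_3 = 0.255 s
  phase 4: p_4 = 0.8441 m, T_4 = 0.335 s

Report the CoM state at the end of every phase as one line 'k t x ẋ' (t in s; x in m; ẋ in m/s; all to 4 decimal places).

phase 1: p=-0.0470, T=0.262, ωT=0.861168, cosh=1.394295, sinh=0.971627; start (x,ẋ)=(0.071800, -0.123300) → end (x,ẋ)=(0.082194, 0.207488)
phase 2: p=0.0775, T=0.604, ωT=1.985288, cosh=3.709241, sinh=3.571900; start (x,ẋ)=(0.082194, 0.207488) → end (x,ẋ)=(0.320390, 0.824733)
phase 3: p=0.5534, T=0.255, ωT=0.838160, cosh=1.372307, sinh=0.939801; start (x,ẋ)=(0.320390, 0.824733) → end (x,ẋ)=(0.469449, 0.412012)
phase 4: p=0.8441, T=0.335, ωT=1.101112, cosh=1.670004, sinh=1.337503; start (x,ẋ)=(0.469449, 0.412012) → end (x,ẋ)=(0.386087, -0.958992)

1 0.2620 0.0822 0.2075
2 0.8660 0.3204 0.8247
3 1.1210 0.4694 0.4120
4 1.4560 0.3861 -0.9590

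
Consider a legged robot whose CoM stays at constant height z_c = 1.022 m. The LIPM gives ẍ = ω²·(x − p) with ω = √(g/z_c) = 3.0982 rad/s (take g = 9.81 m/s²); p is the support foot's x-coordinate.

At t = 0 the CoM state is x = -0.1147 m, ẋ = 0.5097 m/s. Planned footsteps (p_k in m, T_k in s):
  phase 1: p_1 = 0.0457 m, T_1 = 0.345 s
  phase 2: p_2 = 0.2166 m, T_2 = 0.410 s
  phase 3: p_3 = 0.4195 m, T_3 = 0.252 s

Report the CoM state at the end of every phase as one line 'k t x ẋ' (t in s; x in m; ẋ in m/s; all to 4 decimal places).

phase 1: p=0.0457, T=0.345, ωT=1.068879, cosh=1.627753, sinh=1.284360; start (x,ẋ)=(-0.114700, 0.509700) → end (x,ẋ)=(-0.004095, 0.191401)
phase 2: p=0.2166, T=0.410, ωT=1.270262, cosh=1.921272, sinh=1.640514; start (x,ẋ)=(-0.004095, 0.191401) → end (x,ẋ)=(-0.106068, -0.753980)
phase 3: p=0.4195, T=0.252, ωT=0.780746, cosh=1.320583, sinh=0.862519; start (x,ẋ)=(-0.106068, -0.753980) → end (x,ẋ)=(-0.484458, -2.400144)

1 0.3450 -0.0041 0.1914
2 0.7550 -0.1061 -0.7540
3 1.0070 -0.4845 -2.4001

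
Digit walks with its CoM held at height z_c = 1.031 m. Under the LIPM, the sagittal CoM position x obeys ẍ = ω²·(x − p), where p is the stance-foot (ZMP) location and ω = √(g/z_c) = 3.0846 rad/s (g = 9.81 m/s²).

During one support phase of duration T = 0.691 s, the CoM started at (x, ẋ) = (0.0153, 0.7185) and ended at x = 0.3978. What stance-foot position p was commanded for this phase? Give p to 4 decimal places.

p = 0.1941

ωT = 3.0846·0.691 = 2.131459; cosh(ωT) = 4.272907, sinh(ωT) = 4.154243
x(T) = p + (x₀−p)·cosh(ωT) + (ẋ₀/ω)·sinh(ωT) ⇒ p·(1 − cosh) = x(T) − x₀·cosh − (ẋ₀/ω)·sinh
numerator   = 0.3978 − (0.0153)·4.272907 − (0.7185/3.0846)·4.154243 = -0.635229
denominator = 1 − 4.272907 = -3.272907
p = -0.635229 / -3.272907 = 0.1941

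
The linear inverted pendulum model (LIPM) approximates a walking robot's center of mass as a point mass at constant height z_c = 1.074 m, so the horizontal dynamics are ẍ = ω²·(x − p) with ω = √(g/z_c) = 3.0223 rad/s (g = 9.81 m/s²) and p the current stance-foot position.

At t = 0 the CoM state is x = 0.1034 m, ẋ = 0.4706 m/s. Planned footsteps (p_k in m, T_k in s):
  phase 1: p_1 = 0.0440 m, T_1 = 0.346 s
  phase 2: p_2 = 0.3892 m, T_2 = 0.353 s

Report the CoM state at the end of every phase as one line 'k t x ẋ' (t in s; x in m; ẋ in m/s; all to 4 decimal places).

1 0.3460 0.3331 0.9761
2 0.6990 0.7118 1.3692

phase 1: p=0.0440, T=0.346, ωT=1.045716, cosh=1.598437, sinh=1.246997; start (x,ẋ)=(0.103400, 0.470600) → end (x,ẋ)=(0.333116, 0.976091)
phase 2: p=0.3892, T=0.353, ωT=1.066872, cosh=1.625179, sinh=1.281095; start (x,ẋ)=(0.333116, 0.976091) → end (x,ẋ)=(0.711800, 1.369174)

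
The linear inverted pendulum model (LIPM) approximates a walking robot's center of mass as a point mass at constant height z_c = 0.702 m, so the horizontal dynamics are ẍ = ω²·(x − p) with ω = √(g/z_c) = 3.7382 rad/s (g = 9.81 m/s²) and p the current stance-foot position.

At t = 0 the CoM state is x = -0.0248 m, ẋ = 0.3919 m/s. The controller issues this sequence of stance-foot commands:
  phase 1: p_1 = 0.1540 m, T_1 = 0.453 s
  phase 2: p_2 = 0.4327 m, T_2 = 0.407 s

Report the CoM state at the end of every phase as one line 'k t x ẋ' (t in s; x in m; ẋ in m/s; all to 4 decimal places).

1 0.4530 -0.0732 -0.6543
2 0.8600 -1.1623 -5.6924

phase 1: p=0.1540, T=0.453, ωT=1.693405, cosh=2.810928, sinh=2.627035; start (x,ẋ)=(-0.024800, 0.391900) → end (x,ẋ)=(-0.073185, -0.654282)
phase 2: p=0.4327, T=0.407, ωT=1.521447, cosh=2.398622, sinh=2.180226; start (x,ẋ)=(-0.073185, -0.654282) → end (x,ẋ)=(-1.162322, -5.692396)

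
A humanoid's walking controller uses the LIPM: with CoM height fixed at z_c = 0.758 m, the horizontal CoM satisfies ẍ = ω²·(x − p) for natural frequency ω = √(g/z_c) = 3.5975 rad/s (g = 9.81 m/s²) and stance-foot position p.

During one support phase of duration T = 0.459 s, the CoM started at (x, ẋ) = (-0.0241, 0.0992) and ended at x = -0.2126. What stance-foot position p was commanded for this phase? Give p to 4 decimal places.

p = 0.1273

ωT = 3.5975·0.459 = 1.651253; cosh(ωT) = 2.702658, sinh(ωT) = 2.510848
x(T) = p + (x₀−p)·cosh(ωT) + (ẋ₀/ω)·sinh(ωT) ⇒ p·(1 − cosh) = x(T) − x₀·cosh − (ẋ₀/ω)·sinh
numerator   = -0.2126 − (-0.0241)·2.702658 − (0.0992/3.5975)·2.510848 = -0.216702
denominator = 1 − 2.702658 = -1.702658
p = -0.216702 / -1.702658 = 0.1273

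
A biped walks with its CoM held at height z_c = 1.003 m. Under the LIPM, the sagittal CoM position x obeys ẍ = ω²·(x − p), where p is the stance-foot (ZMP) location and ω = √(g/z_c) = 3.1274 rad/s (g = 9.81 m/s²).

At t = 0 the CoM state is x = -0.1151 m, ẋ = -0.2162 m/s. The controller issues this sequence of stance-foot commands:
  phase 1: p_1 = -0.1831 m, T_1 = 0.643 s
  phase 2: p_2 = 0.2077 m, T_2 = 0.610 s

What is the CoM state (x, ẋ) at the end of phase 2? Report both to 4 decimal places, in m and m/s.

phase 1: p=-0.1831, T=0.643, ωT=2.010918, cosh=3.802020, sinh=3.668154; start (x,ẋ)=(-0.115100, -0.216200) → end (x,ẋ)=(-0.178145, -0.041915)
phase 2: p=0.2077, T=0.610, ωT=1.907714, cosh=3.443044, sinh=3.294625; start (x,ẋ)=(-0.178145, -0.041915) → end (x,ẋ)=(-1.164940, -4.119917)

x = -1.1649, ẋ = -4.1199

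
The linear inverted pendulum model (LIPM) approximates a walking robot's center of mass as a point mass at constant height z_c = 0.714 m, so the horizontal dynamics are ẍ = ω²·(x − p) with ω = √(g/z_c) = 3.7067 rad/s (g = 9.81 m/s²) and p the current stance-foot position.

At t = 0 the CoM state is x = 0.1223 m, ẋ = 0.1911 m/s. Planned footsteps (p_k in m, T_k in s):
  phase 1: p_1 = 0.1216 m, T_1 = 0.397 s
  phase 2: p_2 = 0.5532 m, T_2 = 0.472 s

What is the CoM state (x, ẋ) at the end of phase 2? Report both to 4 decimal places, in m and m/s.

x = -0.0720, ẋ = -2.0317

phase 1: p=0.1216, T=0.397, ωT=1.471560, cosh=2.292796, sinh=2.063229; start (x,ẋ)=(0.122300, 0.191100) → end (x,ẋ)=(0.229575, 0.443507)
phase 2: p=0.5532, T=0.472, ωT=1.749562, cosh=2.962968, sinh=2.789118; start (x,ẋ)=(0.229575, 0.443507) → end (x,ẋ)=(-0.071971, -2.031672)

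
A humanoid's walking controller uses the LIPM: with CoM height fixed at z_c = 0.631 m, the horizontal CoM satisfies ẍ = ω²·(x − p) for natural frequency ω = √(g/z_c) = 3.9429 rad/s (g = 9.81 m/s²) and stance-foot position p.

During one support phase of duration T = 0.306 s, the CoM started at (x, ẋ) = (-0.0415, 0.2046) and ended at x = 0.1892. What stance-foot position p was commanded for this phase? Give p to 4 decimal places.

p = -0.2264

ωT = 3.9429·0.306 = 1.206527; cosh(ωT) = 1.820547, sinh(ωT) = 1.521312
x(T) = p + (x₀−p)·cosh(ωT) + (ẋ₀/ω)·sinh(ωT) ⇒ p·(1 − cosh) = x(T) − x₀·cosh − (ẋ₀/ω)·sinh
numerator   = 0.1892 − (-0.0415)·1.820547 − (0.2046/3.9429)·1.521312 = 0.185811
denominator = 1 − 1.820547 = -0.820547
p = 0.185811 / -0.820547 = -0.2264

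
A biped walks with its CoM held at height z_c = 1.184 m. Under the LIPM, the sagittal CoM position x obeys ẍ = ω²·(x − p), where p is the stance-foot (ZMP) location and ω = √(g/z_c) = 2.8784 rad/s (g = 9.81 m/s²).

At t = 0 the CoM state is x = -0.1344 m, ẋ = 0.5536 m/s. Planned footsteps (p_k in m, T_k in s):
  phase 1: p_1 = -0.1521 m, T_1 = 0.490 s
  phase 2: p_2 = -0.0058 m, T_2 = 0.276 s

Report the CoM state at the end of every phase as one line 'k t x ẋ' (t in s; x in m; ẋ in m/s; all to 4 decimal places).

1 0.4900 0.2569 1.2999
2 0.7660 0.7420 2.3981

phase 1: p=-0.1521, T=0.490, ωT=1.410416, cosh=2.170851, sinh=1.926809; start (x,ẋ)=(-0.134400, 0.553600) → end (x,ẋ)=(0.256905, 1.299949)
phase 2: p=-0.0058, T=0.276, ωT=0.794438, cosh=1.332516, sinh=0.880681; start (x,ẋ)=(0.256905, 1.299949) → end (x,ẋ)=(0.741995, 2.398150)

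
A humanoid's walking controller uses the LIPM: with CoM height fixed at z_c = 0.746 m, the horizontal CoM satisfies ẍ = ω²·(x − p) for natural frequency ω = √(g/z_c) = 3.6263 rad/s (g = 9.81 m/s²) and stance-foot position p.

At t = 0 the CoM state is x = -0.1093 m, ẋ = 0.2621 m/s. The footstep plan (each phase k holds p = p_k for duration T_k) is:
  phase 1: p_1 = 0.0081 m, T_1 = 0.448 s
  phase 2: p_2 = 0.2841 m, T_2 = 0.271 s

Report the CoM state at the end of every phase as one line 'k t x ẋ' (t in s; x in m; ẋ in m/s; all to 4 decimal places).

phase 1: p=0.0081, T=0.448, ωT=1.624582, cosh=2.636646, sinh=2.439652; start (x,ẋ)=(-0.109300, 0.262100) → end (x,ẋ)=(-0.125110, -0.347562)
phase 2: p=0.2841, T=0.271, ωT=0.982727, cosh=1.523011, sinh=1.148722; start (x,ẋ)=(-0.125110, -0.347562) → end (x,ẋ)=(-0.449231, -2.233952)

1 0.4480 -0.1251 -0.3476
2 0.7190 -0.4492 -2.2340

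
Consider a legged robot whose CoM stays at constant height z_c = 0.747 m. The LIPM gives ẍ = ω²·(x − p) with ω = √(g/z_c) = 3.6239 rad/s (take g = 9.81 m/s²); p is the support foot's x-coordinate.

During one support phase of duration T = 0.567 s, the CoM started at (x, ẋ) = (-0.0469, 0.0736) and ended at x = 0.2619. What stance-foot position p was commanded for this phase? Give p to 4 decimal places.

p = -0.1247

ωT = 3.6239·0.567 = 2.054751; cosh(ωT) = 3.966511, sinh(ωT) = 3.838386
x(T) = p + (x₀−p)·cosh(ωT) + (ẋ₀/ω)·sinh(ωT) ⇒ p·(1 − cosh) = x(T) − x₀·cosh − (ẋ₀/ω)·sinh
numerator   = 0.2619 − (-0.0469)·3.966511 − (0.0736/3.6239)·3.838386 = 0.369973
denominator = 1 − 3.966511 = -2.966511
p = 0.369973 / -2.966511 = -0.1247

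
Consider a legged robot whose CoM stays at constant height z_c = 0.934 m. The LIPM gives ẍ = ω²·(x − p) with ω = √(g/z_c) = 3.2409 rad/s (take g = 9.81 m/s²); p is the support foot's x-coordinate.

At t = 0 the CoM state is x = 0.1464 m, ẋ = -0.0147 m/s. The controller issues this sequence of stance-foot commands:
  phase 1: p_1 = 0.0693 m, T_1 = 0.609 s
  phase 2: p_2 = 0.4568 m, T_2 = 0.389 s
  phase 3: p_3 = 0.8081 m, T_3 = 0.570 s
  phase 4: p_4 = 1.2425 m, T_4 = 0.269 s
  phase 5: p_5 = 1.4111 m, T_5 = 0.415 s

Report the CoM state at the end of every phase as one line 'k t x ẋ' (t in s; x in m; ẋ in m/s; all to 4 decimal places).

phase 1: p=0.0693, T=0.609, ωT=1.973708, cosh=3.668128, sinh=3.529187; start (x,ẋ)=(0.146400, -0.014700) → end (x,ẋ)=(0.336105, 0.827929)
phase 2: p=0.4568, T=0.389, ωT=1.260710, cosh=1.905689, sinh=1.622237; start (x,ẋ)=(0.336105, 0.827929) → end (x,ẋ)=(0.641214, 0.943220)
phase 3: p=0.8081, T=0.570, ωT=1.847313, cosh=3.250207, sinh=3.092547; start (x,ẋ)=(0.641214, 0.943220) → end (x,ẋ)=(1.165729, 1.393019)
phase 4: p=1.2425, T=0.269, ωT=0.871802, cosh=1.404707, sinh=0.986509; start (x,ẋ)=(1.165729, 1.393019) → end (x,ẋ)=(1.558685, 1.711332)
phase 5: p=1.4111, T=0.415, ωT=1.344973, cosh=2.049316, sinh=1.788769; start (x,ẋ)=(1.558685, 1.711332) → end (x,ẋ)=(2.658094, 4.362642)

1 0.6090 0.3361 0.8279
2 0.9980 0.6412 0.9432
3 1.5680 1.1657 1.3930
4 1.8370 1.5587 1.7113
5 2.2520 2.6581 4.3626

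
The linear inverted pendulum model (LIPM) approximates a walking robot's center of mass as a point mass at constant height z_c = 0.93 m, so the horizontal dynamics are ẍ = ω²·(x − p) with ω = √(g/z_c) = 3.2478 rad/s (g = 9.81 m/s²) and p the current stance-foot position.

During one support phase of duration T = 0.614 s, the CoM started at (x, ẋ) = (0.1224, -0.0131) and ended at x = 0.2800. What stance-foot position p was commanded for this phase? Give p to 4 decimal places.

p = 0.0596

ωT = 3.2478·0.614 = 1.994149; cosh(ωT) = 3.741040, sinh(ωT) = 3.604911
x(T) = p + (x₀−p)·cosh(ωT) + (ẋ₀/ω)·sinh(ωT) ⇒ p·(1 − cosh) = x(T) − x₀·cosh − (ẋ₀/ω)·sinh
numerator   = 0.2800 − (0.1224)·3.741040 − (-0.0131/3.2478)·3.604911 = -0.163363
denominator = 1 − 3.741040 = -2.741040
p = -0.163363 / -2.741040 = 0.0596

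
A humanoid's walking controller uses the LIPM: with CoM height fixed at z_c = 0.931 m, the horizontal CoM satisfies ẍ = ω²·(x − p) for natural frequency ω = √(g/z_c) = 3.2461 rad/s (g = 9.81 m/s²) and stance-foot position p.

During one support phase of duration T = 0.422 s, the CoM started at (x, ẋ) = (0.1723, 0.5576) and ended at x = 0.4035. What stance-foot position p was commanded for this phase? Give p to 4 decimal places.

ωT = 3.2461·0.422 = 1.369854; cosh(ωT) = 2.094460, sinh(ωT) = 1.840316
x(T) = p + (x₀−p)·cosh(ωT) + (ẋ₀/ω)·sinh(ωT) ⇒ p·(1 − cosh) = x(T) − x₀·cosh − (ẋ₀/ω)·sinh
numerator   = 0.4035 − (0.1723)·2.094460 − (0.5576/3.2461)·1.840316 = -0.273497
denominator = 1 − 2.094460 = -1.094460
p = -0.273497 / -1.094460 = 0.2499

p = 0.2499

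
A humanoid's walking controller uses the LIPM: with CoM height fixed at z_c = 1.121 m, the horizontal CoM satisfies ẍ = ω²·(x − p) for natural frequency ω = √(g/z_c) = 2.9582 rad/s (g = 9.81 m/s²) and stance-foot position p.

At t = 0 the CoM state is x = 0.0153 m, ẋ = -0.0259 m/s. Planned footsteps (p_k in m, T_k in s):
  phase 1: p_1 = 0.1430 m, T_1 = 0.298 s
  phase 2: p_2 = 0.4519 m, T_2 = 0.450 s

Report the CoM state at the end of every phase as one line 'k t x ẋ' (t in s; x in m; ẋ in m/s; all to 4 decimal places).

1 0.2980 -0.0464 -0.4145
2 0.7480 -0.8037 -3.4345

phase 1: p=0.1430, T=0.298, ωT=0.881544, cosh=1.414384, sinh=1.000240; start (x,ẋ)=(0.015300, -0.025900) → end (x,ẋ)=(-0.046374, -0.414486)
phase 2: p=0.4519, T=0.450, ωT=1.331190, cosh=2.024854, sinh=1.760691; start (x,ẋ)=(-0.046374, -0.414486) → end (x,ẋ)=(-0.803730, -3.434523)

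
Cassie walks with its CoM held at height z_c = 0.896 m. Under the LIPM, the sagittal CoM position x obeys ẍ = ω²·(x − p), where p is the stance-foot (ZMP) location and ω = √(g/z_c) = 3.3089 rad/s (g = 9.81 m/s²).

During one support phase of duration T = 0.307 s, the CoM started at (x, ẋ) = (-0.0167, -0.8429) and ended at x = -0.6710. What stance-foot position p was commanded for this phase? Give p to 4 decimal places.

ωT = 3.3089·0.307 = 1.015832; cosh(ωT) = 1.561881, sinh(ωT) = 1.199780
x(T) = p + (x₀−p)·cosh(ωT) + (ẋ₀/ω)·sinh(ωT) ⇒ p·(1 − cosh) = x(T) − x₀·cosh − (ẋ₀/ω)·sinh
numerator   = -0.6710 − (-0.0167)·1.561881 − (-0.8429/3.3089)·1.199780 = -0.339288
denominator = 1 − 1.561881 = -0.561881
p = -0.339288 / -0.561881 = 0.6038

p = 0.6038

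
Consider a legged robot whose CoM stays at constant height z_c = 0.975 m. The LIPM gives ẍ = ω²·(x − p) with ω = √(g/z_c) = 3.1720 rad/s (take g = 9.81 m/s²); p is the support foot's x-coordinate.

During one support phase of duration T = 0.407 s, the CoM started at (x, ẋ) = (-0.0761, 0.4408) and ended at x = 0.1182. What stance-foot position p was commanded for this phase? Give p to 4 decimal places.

ωT = 3.1720·0.407 = 1.291004; cosh(ωT) = 1.955715, sinh(ωT) = 1.680721
x(T) = p + (x₀−p)·cosh(ωT) + (ẋ₀/ω)·sinh(ωT) ⇒ p·(1 − cosh) = x(T) − x₀·cosh − (ẋ₀/ω)·sinh
numerator   = 0.1182 − (-0.0761)·1.955715 − (0.4408/3.1720)·1.680721 = 0.033467
denominator = 1 − 1.955715 = -0.955715
p = 0.033467 / -0.955715 = -0.0350

p = -0.0350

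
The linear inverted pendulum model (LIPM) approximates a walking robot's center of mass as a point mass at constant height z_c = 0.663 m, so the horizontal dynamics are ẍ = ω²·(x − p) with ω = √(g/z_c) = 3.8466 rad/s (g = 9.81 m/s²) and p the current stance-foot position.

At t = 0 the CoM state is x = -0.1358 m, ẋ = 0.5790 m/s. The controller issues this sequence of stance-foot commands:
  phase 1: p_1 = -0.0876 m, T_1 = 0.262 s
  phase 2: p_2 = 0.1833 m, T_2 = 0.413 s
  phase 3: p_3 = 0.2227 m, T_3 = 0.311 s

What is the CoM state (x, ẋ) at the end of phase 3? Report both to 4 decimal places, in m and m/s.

phase 1: p=-0.0876, T=0.262, ωT=1.007809, cosh=1.552305, sinh=1.187287; start (x,ẋ)=(-0.135800, 0.579000) → end (x,ẋ)=(0.016292, 0.678654)
phase 2: p=0.1833, T=0.413, ωT=1.588646, cosh=2.550657, sinh=2.346455; start (x,ẋ)=(0.016292, 0.678654) → end (x,ẋ)=(0.171305, 0.223625)
phase 3: p=0.2227, T=0.311, ωT=1.196293, cosh=1.805072, sinh=1.502759; start (x,ẋ)=(0.171305, 0.223625) → end (x,ẋ)=(0.217293, 0.106571)

x = 0.2173, ẋ = 0.1066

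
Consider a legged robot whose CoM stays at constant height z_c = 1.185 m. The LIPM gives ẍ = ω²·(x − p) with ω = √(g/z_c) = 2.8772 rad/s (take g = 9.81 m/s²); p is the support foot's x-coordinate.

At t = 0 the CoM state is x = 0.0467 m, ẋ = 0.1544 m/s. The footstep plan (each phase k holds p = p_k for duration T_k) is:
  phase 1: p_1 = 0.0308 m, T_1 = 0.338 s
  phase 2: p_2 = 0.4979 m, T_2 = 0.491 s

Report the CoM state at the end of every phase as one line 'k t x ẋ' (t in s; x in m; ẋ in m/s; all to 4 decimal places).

1 0.3380 0.1156 0.2852
2 0.8290 -0.1421 -1.5043

phase 1: p=0.0308, T=0.338, ωT=0.972494, cosh=1.511335, sinh=1.133196; start (x,ẋ)=(0.046700, 0.154400) → end (x,ẋ)=(0.115641, 0.285191)
phase 2: p=0.4979, T=0.491, ωT=1.412705, cosh=2.175267, sinh=1.931784; start (x,ẋ)=(0.115641, 0.285191) → end (x,ẋ)=(-0.142135, -1.504276)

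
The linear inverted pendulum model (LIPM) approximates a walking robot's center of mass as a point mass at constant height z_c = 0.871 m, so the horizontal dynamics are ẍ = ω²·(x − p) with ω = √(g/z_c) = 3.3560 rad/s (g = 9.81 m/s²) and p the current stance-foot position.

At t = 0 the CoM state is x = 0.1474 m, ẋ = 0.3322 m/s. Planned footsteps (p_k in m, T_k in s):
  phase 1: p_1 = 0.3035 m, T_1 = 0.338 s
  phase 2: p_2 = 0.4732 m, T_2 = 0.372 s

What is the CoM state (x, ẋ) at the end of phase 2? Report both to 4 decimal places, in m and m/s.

x = -0.1680, ẋ = -1.9095

phase 1: p=0.3035, T=0.338, ωT=1.134328, cosh=1.715361, sinh=1.393723; start (x,ẋ)=(0.147400, 0.332200) → end (x,ẋ)=(0.173692, -0.160289)
phase 2: p=0.4732, T=0.372, ωT=1.248432, cosh=1.885914, sinh=1.598960; start (x,ẋ)=(0.173692, -0.160289) → end (x,ẋ)=(-0.168015, -1.909481)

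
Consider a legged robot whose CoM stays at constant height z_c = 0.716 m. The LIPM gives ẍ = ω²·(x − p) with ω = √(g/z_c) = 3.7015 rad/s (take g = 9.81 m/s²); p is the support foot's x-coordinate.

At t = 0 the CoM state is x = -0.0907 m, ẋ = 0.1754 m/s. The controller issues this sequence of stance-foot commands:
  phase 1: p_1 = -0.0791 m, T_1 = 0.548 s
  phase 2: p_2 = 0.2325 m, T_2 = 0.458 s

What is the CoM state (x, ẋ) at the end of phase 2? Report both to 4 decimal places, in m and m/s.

phase 1: p=-0.0791, T=0.548, ωT=2.028422, cosh=3.866812, sinh=3.735269; start (x,ẋ)=(-0.090700, 0.175400) → end (x,ẋ)=(0.053045, 0.517856)
phase 2: p=0.2325, T=0.458, ωT=1.695287, cosh=2.815878, sinh=2.632331; start (x,ẋ)=(0.053045, 0.517856) → end (x,ẋ)=(0.095452, -0.290312)

x = 0.0955, ẋ = -0.2903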